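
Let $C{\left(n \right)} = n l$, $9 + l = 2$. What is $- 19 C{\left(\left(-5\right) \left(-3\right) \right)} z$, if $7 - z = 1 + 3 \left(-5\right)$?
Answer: $41895$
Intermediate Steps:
$l = -7$ ($l = -9 + 2 = -7$)
$z = 21$ ($z = 7 - \left(1 + 3 \left(-5\right)\right) = 7 - \left(1 - 15\right) = 7 - -14 = 7 + 14 = 21$)
$C{\left(n \right)} = - 7 n$ ($C{\left(n \right)} = n \left(-7\right) = - 7 n$)
$- 19 C{\left(\left(-5\right) \left(-3\right) \right)} z = - 19 \left(- 7 \left(\left(-5\right) \left(-3\right)\right)\right) 21 = - 19 \left(\left(-7\right) 15\right) 21 = \left(-19\right) \left(-105\right) 21 = 1995 \cdot 21 = 41895$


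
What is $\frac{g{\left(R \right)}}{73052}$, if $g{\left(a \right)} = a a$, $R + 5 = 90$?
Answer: $\frac{7225}{73052} \approx 0.098902$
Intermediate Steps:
$R = 85$ ($R = -5 + 90 = 85$)
$g{\left(a \right)} = a^{2}$
$\frac{g{\left(R \right)}}{73052} = \frac{85^{2}}{73052} = 7225 \cdot \frac{1}{73052} = \frac{7225}{73052}$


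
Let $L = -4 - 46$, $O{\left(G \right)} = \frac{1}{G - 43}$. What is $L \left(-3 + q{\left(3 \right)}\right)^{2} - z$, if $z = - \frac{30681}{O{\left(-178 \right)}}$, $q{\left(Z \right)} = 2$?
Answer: $-6780551$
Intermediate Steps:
$O{\left(G \right)} = \frac{1}{-43 + G}$
$L = -50$
$z = 6780501$ ($z = - \frac{30681}{\frac{1}{-43 - 178}} = - \frac{30681}{\frac{1}{-221}} = - \frac{30681}{- \frac{1}{221}} = \left(-30681\right) \left(-221\right) = 6780501$)
$L \left(-3 + q{\left(3 \right)}\right)^{2} - z = - 50 \left(-3 + 2\right)^{2} - 6780501 = - 50 \left(-1\right)^{2} - 6780501 = \left(-50\right) 1 - 6780501 = -50 - 6780501 = -6780551$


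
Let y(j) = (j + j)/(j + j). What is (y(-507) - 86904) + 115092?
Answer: 28189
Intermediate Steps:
y(j) = 1 (y(j) = (2*j)/((2*j)) = (2*j)*(1/(2*j)) = 1)
(y(-507) - 86904) + 115092 = (1 - 86904) + 115092 = -86903 + 115092 = 28189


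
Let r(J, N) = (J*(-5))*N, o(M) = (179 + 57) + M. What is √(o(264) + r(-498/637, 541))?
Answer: √21652670/91 ≈ 51.135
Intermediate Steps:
o(M) = 236 + M
r(J, N) = -5*J*N (r(J, N) = (-5*J)*N = -5*J*N)
√(o(264) + r(-498/637, 541)) = √((236 + 264) - 5*(-498/637)*541) = √(500 - 5*(-498*1/637)*541) = √(500 - 5*(-498/637)*541) = √(500 + 1347090/637) = √(1665590/637) = √21652670/91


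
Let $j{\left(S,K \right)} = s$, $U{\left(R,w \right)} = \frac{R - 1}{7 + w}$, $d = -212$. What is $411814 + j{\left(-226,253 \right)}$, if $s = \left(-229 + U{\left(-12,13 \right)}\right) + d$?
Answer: $\frac{8227447}{20} \approx 4.1137 \cdot 10^{5}$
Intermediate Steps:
$U{\left(R,w \right)} = \frac{-1 + R}{7 + w}$
$s = - \frac{8833}{20}$ ($s = \left(-229 + \frac{-1 - 12}{7 + 13}\right) - 212 = \left(-229 + \frac{1}{20} \left(-13\right)\right) - 212 = \left(-229 - \frac{13}{20}\right) - 212 = - \frac{4593}{20} - 212 = - \frac{8833}{20} \approx -441.65$)
$j{\left(S,K \right)} = - \frac{8833}{20}$
$411814 + j{\left(-226,253 \right)} = 411814 - \frac{8833}{20} = \frac{8227447}{20}$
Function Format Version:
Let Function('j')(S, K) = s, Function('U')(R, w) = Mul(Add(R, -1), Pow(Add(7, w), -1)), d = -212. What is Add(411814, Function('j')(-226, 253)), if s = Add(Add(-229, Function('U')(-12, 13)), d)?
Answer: Rational(8227447, 20) ≈ 4.1137e+5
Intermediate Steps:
Function('U')(R, w) = Mul(Pow(Add(7, w), -1), Add(-1, R)) (Function('U')(R, w) = Mul(Add(-1, R), Pow(Add(7, w), -1)) = Mul(Pow(Add(7, w), -1), Add(-1, R)))
s = Rational(-8833, 20) (s = Add(Add(-229, Mul(Pow(Add(7, 13), -1), Add(-1, -12))), -212) = Add(Add(-229, Mul(Pow(20, -1), -13)), -212) = Add(Add(-229, Mul(Rational(1, 20), -13)), -212) = Add(Add(-229, Rational(-13, 20)), -212) = Add(Rational(-4593, 20), -212) = Rational(-8833, 20) ≈ -441.65)
Function('j')(S, K) = Rational(-8833, 20)
Add(411814, Function('j')(-226, 253)) = Add(411814, Rational(-8833, 20)) = Rational(8227447, 20)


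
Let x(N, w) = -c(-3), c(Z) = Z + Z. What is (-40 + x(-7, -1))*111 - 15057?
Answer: -18831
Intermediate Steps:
c(Z) = 2*Z
x(N, w) = 6 (x(N, w) = -2*(-3) = -1*(-6) = 6)
(-40 + x(-7, -1))*111 - 15057 = (-40 + 6)*111 - 15057 = -34*111 - 15057 = -3774 - 15057 = -18831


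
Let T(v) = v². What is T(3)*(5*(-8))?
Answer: -360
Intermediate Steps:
T(3)*(5*(-8)) = 3²*(5*(-8)) = 9*(-40) = -360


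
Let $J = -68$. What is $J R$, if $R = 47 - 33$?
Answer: $-952$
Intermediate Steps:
$R = 14$
$J R = \left(-68\right) 14 = -952$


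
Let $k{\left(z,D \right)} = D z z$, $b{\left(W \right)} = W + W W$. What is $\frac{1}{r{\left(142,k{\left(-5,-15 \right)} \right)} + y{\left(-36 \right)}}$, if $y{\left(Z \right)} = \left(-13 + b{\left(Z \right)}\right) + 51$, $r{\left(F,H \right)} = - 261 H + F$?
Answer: $\frac{1}{99315} \approx 1.0069 \cdot 10^{-5}$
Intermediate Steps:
$b{\left(W \right)} = W + W^{2}$
$k{\left(z,D \right)} = D z^{2}$
$r{\left(F,H \right)} = F - 261 H$
$y{\left(Z \right)} = 38 + Z \left(1 + Z\right)$ ($y{\left(Z \right)} = \left(-13 + Z \left(1 + Z\right)\right) + 51 = 38 + Z \left(1 + Z\right)$)
$\frac{1}{r{\left(142,k{\left(-5,-15 \right)} \right)} + y{\left(-36 \right)}} = \frac{1}{\left(142 - 261 \left(- 15 \left(-5\right)^{2}\right)\right) - \left(-38 + 36 \left(1 - 36\right)\right)} = \frac{1}{\left(142 - 261 \left(\left(-15\right) 25\right)\right) + \left(38 - -1260\right)} = \frac{1}{\left(142 - -97875\right) + \left(38 + 1260\right)} = \frac{1}{\left(142 + 97875\right) + 1298} = \frac{1}{98017 + 1298} = \frac{1}{99315}$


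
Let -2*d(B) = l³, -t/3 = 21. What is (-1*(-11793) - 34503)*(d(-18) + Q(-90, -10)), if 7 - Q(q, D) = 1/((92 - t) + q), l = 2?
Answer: -881148/13 ≈ -67781.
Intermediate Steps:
t = -63 (t = -3*21 = -63)
d(B) = -4 (d(B) = -½*2³ = -½*8 = -4)
Q(q, D) = 7 - 1/(155 + q) (Q(q, D) = 7 - 1/((92 - 1*(-63)) + q) = 7 - 1/((92 + 63) + q) = 7 - 1/(155 + q))
(-1*(-11793) - 34503)*(d(-18) + Q(-90, -10)) = (-1*(-11793) - 34503)*(-4 + (1084 + 7*(-90))/(155 - 90)) = (11793 - 34503)*(-4 + (1084 - 630)/65) = -22710*(-4 + (1/65)*454) = -22710*(-4 + 454/65) = -22710*194/65 = -881148/13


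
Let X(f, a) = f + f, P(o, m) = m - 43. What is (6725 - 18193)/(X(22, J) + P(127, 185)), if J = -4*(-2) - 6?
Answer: -5734/93 ≈ -61.656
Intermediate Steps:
P(o, m) = -43 + m
J = 2 (J = 8 - 6 = 2)
X(f, a) = 2*f
(6725 - 18193)/(X(22, J) + P(127, 185)) = (6725 - 18193)/(2*22 + (-43 + 185)) = -11468/(44 + 142) = -11468/186 = -11468*1/186 = -5734/93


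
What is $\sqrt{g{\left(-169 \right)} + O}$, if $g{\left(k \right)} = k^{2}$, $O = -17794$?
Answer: $\sqrt{10767} \approx 103.76$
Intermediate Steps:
$\sqrt{g{\left(-169 \right)} + O} = \sqrt{\left(-169\right)^{2} - 17794} = \sqrt{28561 - 17794} = \sqrt{10767}$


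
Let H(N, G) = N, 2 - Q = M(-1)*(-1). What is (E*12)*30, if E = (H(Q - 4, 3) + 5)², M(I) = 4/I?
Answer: 360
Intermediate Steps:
Q = -2 (Q = 2 - 4/(-1)*(-1) = 2 - 4*(-1)*(-1) = 2 - (-4)*(-1) = 2 - 1*4 = 2 - 4 = -2)
E = 1 (E = ((-2 - 4) + 5)² = (-6 + 5)² = (-1)² = 1)
(E*12)*30 = (1*12)*30 = 12*30 = 360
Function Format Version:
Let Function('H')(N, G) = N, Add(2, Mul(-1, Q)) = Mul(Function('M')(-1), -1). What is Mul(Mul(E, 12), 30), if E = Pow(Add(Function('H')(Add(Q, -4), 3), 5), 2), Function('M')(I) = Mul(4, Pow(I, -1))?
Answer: 360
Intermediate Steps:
Q = -2 (Q = Add(2, Mul(-1, Mul(Mul(4, Pow(-1, -1)), -1))) = Add(2, Mul(-1, Mul(Mul(4, -1), -1))) = Add(2, Mul(-1, Mul(-4, -1))) = Add(2, Mul(-1, 4)) = Add(2, -4) = -2)
E = 1 (E = Pow(Add(Add(-2, -4), 5), 2) = Pow(Add(-6, 5), 2) = Pow(-1, 2) = 1)
Mul(Mul(E, 12), 30) = Mul(Mul(1, 12), 30) = Mul(12, 30) = 360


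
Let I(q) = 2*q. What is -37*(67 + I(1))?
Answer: -2553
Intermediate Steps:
-37*(67 + I(1)) = -37*(67 + 2*1) = -37*(67 + 2) = -37*69 = -2553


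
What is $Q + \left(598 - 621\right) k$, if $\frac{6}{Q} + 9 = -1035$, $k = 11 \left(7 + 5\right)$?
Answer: $- \frac{528265}{174} \approx -3036.0$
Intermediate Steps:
$k = 132$ ($k = 11 \cdot 12 = 132$)
$Q = - \frac{1}{174}$ ($Q = \frac{6}{-9 - 1035} = \frac{6}{-1044} = 6 \left(- \frac{1}{1044}\right) = - \frac{1}{174} \approx -0.0057471$)
$Q + \left(598 - 621\right) k = - \frac{1}{174} + \left(598 - 621\right) 132 = - \frac{1}{174} - 3036 = - \frac{528265}{174}$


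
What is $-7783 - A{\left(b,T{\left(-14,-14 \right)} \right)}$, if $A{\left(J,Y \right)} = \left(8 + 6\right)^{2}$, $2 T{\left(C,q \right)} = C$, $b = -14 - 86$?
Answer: $-7979$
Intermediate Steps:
$b = -100$ ($b = -14 - 86 = -100$)
$T{\left(C,q \right)} = \frac{C}{2}$
$A{\left(J,Y \right)} = 196$ ($A{\left(J,Y \right)} = 14^{2} = 196$)
$-7783 - A{\left(b,T{\left(-14,-14 \right)} \right)} = -7783 - 196 = -7979$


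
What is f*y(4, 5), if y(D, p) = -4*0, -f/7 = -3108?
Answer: 0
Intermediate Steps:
f = 21756 (f = -7*(-3108) = 21756)
y(D, p) = 0
f*y(4, 5) = 21756*0 = 0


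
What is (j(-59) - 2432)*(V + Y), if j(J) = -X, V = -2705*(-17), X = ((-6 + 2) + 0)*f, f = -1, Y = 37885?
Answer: -204307320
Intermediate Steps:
X = 4 (X = ((-6 + 2) + 0)*(-1) = (-4 + 0)*(-1) = -4*(-1) = 4)
V = 45985
j(J) = -4 (j(J) = -1*4 = -4)
(j(-59) - 2432)*(V + Y) = (-4 - 2432)*(45985 + 37885) = -2436*83870 = -204307320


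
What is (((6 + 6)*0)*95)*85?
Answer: 0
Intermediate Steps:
(((6 + 6)*0)*95)*85 = ((12*0)*95)*85 = (0*95)*85 = 0*85 = 0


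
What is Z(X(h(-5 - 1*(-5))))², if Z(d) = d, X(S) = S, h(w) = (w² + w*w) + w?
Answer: 0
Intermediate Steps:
h(w) = w + 2*w² (h(w) = (w² + w²) + w = 2*w² + w = w + 2*w²)
Z(X(h(-5 - 1*(-5))))² = ((-5 - 1*(-5))*(1 + 2*(-5 - 1*(-5))))² = ((-5 + 5)*(1 + 2*(-5 + 5)))² = (0*(1 + 2*0))² = (0*(1 + 0))² = (0*1)² = 0² = 0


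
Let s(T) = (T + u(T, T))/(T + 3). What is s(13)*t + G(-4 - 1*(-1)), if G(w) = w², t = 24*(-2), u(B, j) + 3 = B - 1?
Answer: -57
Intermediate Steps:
u(B, j) = -4 + B (u(B, j) = -3 + (B - 1) = -3 + (-1 + B) = -4 + B)
t = -48
s(T) = (-4 + 2*T)/(3 + T) (s(T) = (T + (-4 + T))/(T + 3) = (-4 + 2*T)/(3 + T))
s(13)*t + G(-4 - 1*(-1)) = (2*(-2 + 13)/(3 + 13))*(-48) + (-4 - 1*(-1))² = (2*11/16)*(-48) + (-4 + 1)² = (2*(1/16)*11)*(-48) + (-3)² = (11/8)*(-48) + 9 = -66 + 9 = -57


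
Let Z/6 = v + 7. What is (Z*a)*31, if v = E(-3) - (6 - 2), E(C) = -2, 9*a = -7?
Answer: -434/3 ≈ -144.67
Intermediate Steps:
a = -7/9 (a = (⅑)*(-7) = -7/9 ≈ -0.77778)
v = -6 (v = -2 - (6 - 2) = -2 - 1*4 = -2 - 4 = -6)
Z = 6 (Z = 6*(-6 + 7) = 6*1 = 6)
(Z*a)*31 = (6*(-7/9))*31 = -14/3*31 = -434/3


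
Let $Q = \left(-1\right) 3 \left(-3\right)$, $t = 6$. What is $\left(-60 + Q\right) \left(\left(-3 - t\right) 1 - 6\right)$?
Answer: $765$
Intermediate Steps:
$Q = 9$ ($Q = \left(-3\right) \left(-3\right) = 9$)
$\left(-60 + Q\right) \left(\left(-3 - t\right) 1 - 6\right) = \left(-60 + 9\right) \left(\left(-3 - 6\right) 1 - 6\right) = - 51 \left(\left(-3 - 6\right) 1 - 6\right) = - 51 \left(\left(-9\right) 1 - 6\right) = - 51 \left(-9 - 6\right) = \left(-51\right) \left(-15\right) = 765$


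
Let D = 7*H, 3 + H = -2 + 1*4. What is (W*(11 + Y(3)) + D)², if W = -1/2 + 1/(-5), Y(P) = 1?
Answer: 5929/25 ≈ 237.16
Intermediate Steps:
H = -1 (H = -3 + (-2 + 1*4) = -3 + (-2 + 4) = -3 + 2 = -1)
W = -7/10 (W = -1*½ + 1*(-⅕) = -½ - ⅕ = -7/10 ≈ -0.70000)
D = -7 (D = 7*(-1) = -7)
(W*(11 + Y(3)) + D)² = (-7*(11 + 1)/10 - 7)² = (-7/10*12 - 7)² = (-42/5 - 7)² = (-77/5)² = 5929/25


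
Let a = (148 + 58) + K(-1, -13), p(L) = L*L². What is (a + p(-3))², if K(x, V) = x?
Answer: 31684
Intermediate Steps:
p(L) = L³
a = 205 (a = (148 + 58) - 1 = 206 - 1 = 205)
(a + p(-3))² = (205 + (-3)³)² = (205 - 27)² = 178² = 31684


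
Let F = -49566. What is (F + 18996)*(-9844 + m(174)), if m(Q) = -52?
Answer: 302520720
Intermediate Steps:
(F + 18996)*(-9844 + m(174)) = (-49566 + 18996)*(-9844 - 52) = -30570*(-9896) = 302520720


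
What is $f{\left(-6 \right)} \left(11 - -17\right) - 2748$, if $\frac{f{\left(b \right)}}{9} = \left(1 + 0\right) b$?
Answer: $-4260$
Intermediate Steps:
$f{\left(b \right)} = 9 b$ ($f{\left(b \right)} = 9 \left(1 + 0\right) b = 9 \cdot 1 b = 9 b$)
$f{\left(-6 \right)} \left(11 - -17\right) - 2748 = 9 \left(-6\right) \left(11 - -17\right) - 2748 = - 54 \left(11 + 17\right) - 2748 = \left(-54\right) 28 - 2748 = -1512 - 2748 = -4260$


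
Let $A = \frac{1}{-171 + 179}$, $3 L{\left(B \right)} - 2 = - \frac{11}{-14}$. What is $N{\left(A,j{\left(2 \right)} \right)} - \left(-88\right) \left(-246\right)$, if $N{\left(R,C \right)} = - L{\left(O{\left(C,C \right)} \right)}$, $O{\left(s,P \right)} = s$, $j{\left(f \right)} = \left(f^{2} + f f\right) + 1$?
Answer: $- \frac{303085}{14} \approx -21649.0$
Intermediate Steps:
$j{\left(f \right)} = 1 + 2 f^{2}$ ($j{\left(f \right)} = \left(f^{2} + f^{2}\right) + 1 = 2 f^{2} + 1 = 1 + 2 f^{2}$)
$L{\left(B \right)} = \frac{13}{14}$ ($L{\left(B \right)} = \frac{2}{3} + \frac{\left(-11\right) \frac{1}{-14}}{3} = \frac{2}{3} + \frac{\left(-11\right) \left(- \frac{1}{14}\right)}{3} = \frac{2}{3} + \frac{1}{3} \cdot \frac{11}{14} = \frac{2}{3} + \frac{11}{42} = \frac{13}{14}$)
$A = \frac{1}{8} \approx 0.125$
$N{\left(R,C \right)} = - \frac{13}{14}$ ($N{\left(R,C \right)} = \left(-1\right) \frac{13}{14} = - \frac{13}{14}$)
$N{\left(A,j{\left(2 \right)} \right)} - \left(-88\right) \left(-246\right) = - \frac{13}{14} - \left(-88\right) \left(-246\right) = - \frac{13}{14} - 21648 = - \frac{303085}{14}$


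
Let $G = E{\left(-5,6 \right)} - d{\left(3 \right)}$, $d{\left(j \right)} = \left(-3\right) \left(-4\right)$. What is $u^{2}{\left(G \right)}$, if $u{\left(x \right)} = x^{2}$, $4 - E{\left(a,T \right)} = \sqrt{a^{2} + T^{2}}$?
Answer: $\left(8 + \sqrt{61}\right)^{4} \approx 62482.0$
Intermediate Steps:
$d{\left(j \right)} = 12$
$E{\left(a,T \right)} = 4 - \sqrt{T^{2} + a^{2}}$ ($E{\left(a,T \right)} = 4 - \sqrt{a^{2} + T^{2}} = 4 - \sqrt{T^{2} + a^{2}}$)
$G = -8 - \sqrt{61}$ ($G = \left(4 - \sqrt{6^{2} + \left(-5\right)^{2}}\right) - 12 = \left(4 - \sqrt{36 + 25}\right) - 12 = \left(4 - \sqrt{61}\right) - 12 = -8 - \sqrt{61} \approx -15.81$)
$u^{2}{\left(G \right)} = \left(\left(-8 - \sqrt{61}\right)^{2}\right)^{2} = \left(-8 - \sqrt{61}\right)^{4}$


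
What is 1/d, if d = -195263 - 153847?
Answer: -1/349110 ≈ -2.8644e-6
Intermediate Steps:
d = -349110
1/d = 1/(-349110) = -1/349110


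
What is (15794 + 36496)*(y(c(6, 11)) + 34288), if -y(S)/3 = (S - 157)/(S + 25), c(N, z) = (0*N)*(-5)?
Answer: 8969523318/5 ≈ 1.7939e+9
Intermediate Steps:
c(N, z) = 0 (c(N, z) = 0*(-5) = 0)
y(S) = -3*(-157 + S)/(25 + S) (y(S) = -3*(S - 157)/(S + 25) = -3*(-157 + S)/(25 + S))
(15794 + 36496)*(y(c(6, 11)) + 34288) = (15794 + 36496)*(3*(157 - 1*0)/(25 + 0) + 34288) = 52290*(3*(157 + 0)/25 + 34288) = 52290*(3*(1/25)*157 + 34288) = 52290*(471/25 + 34288) = 52290*(857671/25) = 8969523318/5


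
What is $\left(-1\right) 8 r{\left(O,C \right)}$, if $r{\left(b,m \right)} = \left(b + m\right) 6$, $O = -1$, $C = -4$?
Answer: $240$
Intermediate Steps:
$r{\left(b,m \right)} = 6 b + 6 m$
$\left(-1\right) 8 r{\left(O,C \right)} = \left(-1\right) 8 \left(6 \left(-1\right) + 6 \left(-4\right)\right) = - 8 \left(-6 - 24\right) = \left(-8\right) \left(-30\right) = 240$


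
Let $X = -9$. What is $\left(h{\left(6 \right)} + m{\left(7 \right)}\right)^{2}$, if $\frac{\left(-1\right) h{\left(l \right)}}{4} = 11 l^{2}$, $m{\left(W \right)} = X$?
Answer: $2537649$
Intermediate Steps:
$m{\left(W \right)} = -9$
$h{\left(l \right)} = - 44 l^{2}$ ($h{\left(l \right)} = - 4 \cdot 11 l^{2} = - 44 l^{2}$)
$\left(h{\left(6 \right)} + m{\left(7 \right)}\right)^{2} = \left(- 44 \cdot 6^{2} - 9\right)^{2} = \left(\left(-44\right) 36 - 9\right)^{2} = \left(-1584 - 9\right)^{2} = \left(-1593\right)^{2} = 2537649$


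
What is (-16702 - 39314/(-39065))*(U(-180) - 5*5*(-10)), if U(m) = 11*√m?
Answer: -32621215800/7813 - 43060004856*I*√5/39065 ≈ -4.1752e+6 - 2.4647e+6*I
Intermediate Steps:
(-16702 - 39314/(-39065))*(U(-180) - 5*5*(-10)) = (-16702 - 39314/(-39065))*(11*√(-180) - 5*5*(-10)) = (-16702 - 39314*(-1/39065))*(11*(6*I*√5) - 25*(-10)) = (-16702 + 39314/39065)*(66*I*√5 + 250) = -652424316*(250 + 66*I*√5)/39065 = -32621215800/7813 - 43060004856*I*√5/39065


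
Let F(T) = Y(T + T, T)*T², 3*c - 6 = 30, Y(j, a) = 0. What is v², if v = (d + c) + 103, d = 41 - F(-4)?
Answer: 24336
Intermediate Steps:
c = 12 (c = 2 + (⅓)*30 = 2 + 10 = 12)
F(T) = 0 (F(T) = 0*T² = 0)
d = 41 (d = 41 - 1*0 = 41 + 0 = 41)
v = 156 (v = (41 + 12) + 103 = 53 + 103 = 156)
v² = 156² = 24336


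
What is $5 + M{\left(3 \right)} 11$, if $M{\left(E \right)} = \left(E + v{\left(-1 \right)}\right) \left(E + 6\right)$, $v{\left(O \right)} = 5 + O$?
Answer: $698$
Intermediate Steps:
$M{\left(E \right)} = \left(4 + E\right) \left(6 + E\right)$ ($M{\left(E \right)} = \left(E + \left(5 - 1\right)\right) \left(E + 6\right) = \left(E + 4\right) \left(6 + E\right) = \left(4 + E\right) \left(6 + E\right)$)
$5 + M{\left(3 \right)} 11 = 5 + \left(24 + 3^{2} + 10 \cdot 3\right) 11 = 5 + \left(24 + 9 + 30\right) 11 = 5 + 63 \cdot 11 = 5 + 693 = 698$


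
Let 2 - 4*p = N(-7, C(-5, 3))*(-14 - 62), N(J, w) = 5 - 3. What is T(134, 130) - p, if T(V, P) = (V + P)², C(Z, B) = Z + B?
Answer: 139315/2 ≈ 69658.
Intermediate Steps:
C(Z, B) = B + Z
N(J, w) = 2
T(V, P) = (P + V)²
p = 77/2 (p = ½ - (-14 - 62)/2 = ½ - (-76)/2 = ½ - ¼*(-152) = ½ + 38 = 77/2 ≈ 38.500)
T(134, 130) - p = (130 + 134)² - 1*77/2 = 264² - 77/2 = 69696 - 77/2 = 139315/2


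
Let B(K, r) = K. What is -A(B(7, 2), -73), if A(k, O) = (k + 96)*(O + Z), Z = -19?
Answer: 9476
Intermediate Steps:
A(k, O) = (-19 + O)*(96 + k) (A(k, O) = (k + 96)*(O - 19) = (96 + k)*(-19 + O) = (-19 + O)*(96 + k))
-A(B(7, 2), -73) = -(-1824 - 19*7 + 96*(-73) - 73*7) = -(-1824 - 133 - 7008 - 511) = -1*(-9476) = 9476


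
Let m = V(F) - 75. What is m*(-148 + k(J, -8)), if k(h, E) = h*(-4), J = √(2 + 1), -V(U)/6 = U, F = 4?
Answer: 14652 + 396*√3 ≈ 15338.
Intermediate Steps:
V(U) = -6*U
J = √3 ≈ 1.7320
k(h, E) = -4*h
m = -99 (m = -6*4 - 75 = -24 - 75 = -99)
m*(-148 + k(J, -8)) = -99*(-148 - 4*√3) = 14652 + 396*√3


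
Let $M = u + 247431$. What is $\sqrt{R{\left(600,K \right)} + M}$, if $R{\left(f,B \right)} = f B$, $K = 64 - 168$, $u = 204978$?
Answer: $\sqrt{390009} \approx 624.51$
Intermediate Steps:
$K = -104$
$R{\left(f,B \right)} = B f$
$M = 452409$ ($M = 204978 + 247431 = 452409$)
$\sqrt{R{\left(600,K \right)} + M} = \sqrt{\left(-104\right) 600 + 452409} = \sqrt{-62400 + 452409} = \sqrt{390009}$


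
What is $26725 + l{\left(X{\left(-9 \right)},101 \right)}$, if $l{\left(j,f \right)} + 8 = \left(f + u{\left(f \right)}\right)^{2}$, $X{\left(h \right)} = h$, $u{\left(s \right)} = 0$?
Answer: $36918$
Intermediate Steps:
$l{\left(j,f \right)} = -8 + f^{2}$ ($l{\left(j,f \right)} = -8 + \left(f + 0\right)^{2} = -8 + f^{2}$)
$26725 + l{\left(X{\left(-9 \right)},101 \right)} = 26725 - \left(8 - 101^{2}\right) = 26725 + \left(-8 + 10201\right) = 26725 + 10193 = 36918$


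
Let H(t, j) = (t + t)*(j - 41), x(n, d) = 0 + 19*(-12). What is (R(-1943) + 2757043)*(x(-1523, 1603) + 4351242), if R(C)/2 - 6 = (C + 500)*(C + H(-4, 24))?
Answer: 34686531615798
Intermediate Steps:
x(n, d) = -228 (x(n, d) = 0 - 228 = -228)
H(t, j) = 2*t*(-41 + j) (H(t, j) = (2*t)*(-41 + j) = 2*t*(-41 + j))
R(C) = 12 + 2*(136 + C)*(500 + C) (R(C) = 12 + 2*((C + 500)*(C + 2*(-4)*(-41 + 24))) = 12 + 2*((500 + C)*(C + 2*(-4)*(-17))) = 12 + 2*((500 + C)*(C + 136)) = 12 + 2*((500 + C)*(136 + C)) = 12 + 2*((136 + C)*(500 + C)) = 12 + 2*(136 + C)*(500 + C))
(R(-1943) + 2757043)*(x(-1523, 1603) + 4351242) = ((136012 + 2*(-1943)² + 1272*(-1943)) + 2757043)*(-228 + 4351242) = ((136012 + 2*3775249 - 2471496) + 2757043)*4351014 = ((136012 + 7550498 - 2471496) + 2757043)*4351014 = (5215014 + 2757043)*4351014 = 7972057*4351014 = 34686531615798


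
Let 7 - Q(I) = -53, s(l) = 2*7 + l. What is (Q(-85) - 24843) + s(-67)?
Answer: -24836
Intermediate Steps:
s(l) = 14 + l
Q(I) = 60 (Q(I) = 7 - 1*(-53) = 7 + 53 = 60)
(Q(-85) - 24843) + s(-67) = (60 - 24843) + (14 - 67) = -24783 - 53 = -24836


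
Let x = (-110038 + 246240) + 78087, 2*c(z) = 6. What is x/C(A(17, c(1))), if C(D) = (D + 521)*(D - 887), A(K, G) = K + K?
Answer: -214289/473415 ≈ -0.45265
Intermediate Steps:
c(z) = 3 (c(z) = (½)*6 = 3)
A(K, G) = 2*K
C(D) = (-887 + D)*(521 + D) (C(D) = (521 + D)*(-887 + D) = (-887 + D)*(521 + D))
x = 214289 (x = 136202 + 78087 = 214289)
x/C(A(17, c(1))) = 214289/(-462127 + (2*17)² - 732*17) = 214289/(-462127 + 34² - 366*34) = 214289/(-462127 + 1156 - 12444) = 214289/(-473415) = 214289*(-1/473415) = -214289/473415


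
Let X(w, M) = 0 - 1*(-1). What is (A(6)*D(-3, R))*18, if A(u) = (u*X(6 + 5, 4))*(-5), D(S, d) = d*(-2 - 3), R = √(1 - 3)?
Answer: 2700*I*√2 ≈ 3818.4*I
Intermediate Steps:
X(w, M) = 1 (X(w, M) = 0 + 1 = 1)
R = I*√2 (R = √(-2) = I*√2 ≈ 1.4142*I)
D(S, d) = -5*d (D(S, d) = d*(-5) = -5*d)
A(u) = -5*u (A(u) = (u*1)*(-5) = u*(-5) = -5*u)
(A(6)*D(-3, R))*18 = ((-5*6)*(-5*I*√2))*18 = -(-150)*I*√2*18 = (150*I*√2)*18 = 2700*I*√2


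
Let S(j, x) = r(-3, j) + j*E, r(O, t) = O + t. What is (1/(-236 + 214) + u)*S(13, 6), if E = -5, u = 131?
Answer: -14405/2 ≈ -7202.5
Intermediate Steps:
S(j, x) = -3 - 4*j (S(j, x) = (-3 + j) + j*(-5) = (-3 + j) - 5*j = -3 - 4*j)
(1/(-236 + 214) + u)*S(13, 6) = (1/(-236 + 214) + 131)*(-3 - 4*13) = (1/(-22) + 131)*(-3 - 52) = (-1/22 + 131)*(-55) = (2881/22)*(-55) = -14405/2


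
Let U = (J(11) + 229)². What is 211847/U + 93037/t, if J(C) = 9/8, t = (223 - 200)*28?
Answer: 46294288907/311813852 ≈ 148.47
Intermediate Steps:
t = 644 (t = 23*28 = 644)
J(C) = 9/8 (J(C) = 9*(⅛) = 9/8)
U = 3389281/64 (U = (9/8 + 229)² = (1841/8)² = 3389281/64 ≈ 52958.)
211847/U + 93037/t = 211847/(3389281/64) + 93037/644 = 211847*(64/3389281) + 93037*(1/644) = 13558208/3389281 + 13291/92 = 46294288907/311813852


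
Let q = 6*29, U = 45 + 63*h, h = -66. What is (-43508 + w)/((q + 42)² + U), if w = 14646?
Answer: -28862/42543 ≈ -0.67842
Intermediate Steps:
U = -4113 (U = 45 + 63*(-66) = 45 - 4158 = -4113)
q = 174
(-43508 + w)/((q + 42)² + U) = (-43508 + 14646)/((174 + 42)² - 4113) = -28862/(216² - 4113) = -28862/(46656 - 4113) = -28862/42543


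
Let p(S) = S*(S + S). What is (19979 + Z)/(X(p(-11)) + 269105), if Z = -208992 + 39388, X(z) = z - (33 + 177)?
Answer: -149625/269137 ≈ -0.55594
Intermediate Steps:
p(S) = 2*S² (p(S) = S*(2*S) = 2*S²)
X(z) = -210 + z (X(z) = z - 1*210 = z - 210 = -210 + z)
Z = -169604
(19979 + Z)/(X(p(-11)) + 269105) = (19979 - 169604)/((-210 + 2*(-11)²) + 269105) = -149625/((-210 + 2*121) + 269105) = -149625/((-210 + 242) + 269105) = -149625/(32 + 269105) = -149625/269137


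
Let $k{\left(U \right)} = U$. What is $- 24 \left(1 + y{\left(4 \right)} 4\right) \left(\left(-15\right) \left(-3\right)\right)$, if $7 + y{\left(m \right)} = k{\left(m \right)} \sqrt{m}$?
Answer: $-5400$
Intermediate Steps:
$y{\left(m \right)} = -7 + m^{\frac{3}{2}}$ ($y{\left(m \right)} = -7 + m \sqrt{m} = -7 + m^{\frac{3}{2}}$)
$- 24 \left(1 + y{\left(4 \right)} 4\right) \left(\left(-15\right) \left(-3\right)\right) = - 24 \left(1 + \left(-7 + 4^{\frac{3}{2}}\right) 4\right) \left(\left(-15\right) \left(-3\right)\right) = - 24 \left(1 + \left(-7 + 8\right) 4\right) 45 = - 24 \left(1 + 1 \cdot 4\right) 45 = - 24 \left(1 + 4\right) 45 = \left(-24\right) 5 \cdot 45 = \left(-120\right) 45 = -5400$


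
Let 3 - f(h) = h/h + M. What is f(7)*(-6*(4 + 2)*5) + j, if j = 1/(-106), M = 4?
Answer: 38159/106 ≈ 359.99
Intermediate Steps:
f(h) = -2 (f(h) = 3 - (h/h + 4) = 3 - (1 + 4) = 3 - 1*5 = 3 - 5 = -2)
j = -1/106 ≈ -0.0094340
f(7)*(-6*(4 + 2)*5) + j = -(-12)*(4 + 2)*5 - 1/106 = -(-12)*6*5 - 1/106 = -(-12)*30 - 1/106 = -2*(-180) - 1/106 = 360 - 1/106 = 38159/106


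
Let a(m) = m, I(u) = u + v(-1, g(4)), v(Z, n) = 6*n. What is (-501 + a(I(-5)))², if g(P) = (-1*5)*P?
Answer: 391876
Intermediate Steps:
g(P) = -5*P
I(u) = -120 + u (I(u) = u + 6*(-5*4) = u + 6*(-20) = u - 120 = -120 + u)
(-501 + a(I(-5)))² = (-501 + (-120 - 5))² = (-501 - 125)² = (-626)² = 391876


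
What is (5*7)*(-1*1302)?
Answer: -45570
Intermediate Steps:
(5*7)*(-1*1302) = 35*(-1302) = -45570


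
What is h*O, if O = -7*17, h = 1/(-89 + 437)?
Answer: -119/348 ≈ -0.34195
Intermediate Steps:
h = 1/348 ≈ 0.0028736
O = -119
h*O = (1/348)*(-119) = -119/348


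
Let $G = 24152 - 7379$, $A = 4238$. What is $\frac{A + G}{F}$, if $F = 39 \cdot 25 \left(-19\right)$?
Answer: $- \frac{21011}{18525} \approx -1.1342$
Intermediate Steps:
$G = 16773$ ($G = 24152 - 7379 = 16773$)
$F = -18525$ ($F = 975 \left(-19\right) = -18525$)
$\frac{A + G}{F} = \frac{4238 + 16773}{-18525} = 21011 \left(- \frac{1}{18525}\right) = - \frac{21011}{18525}$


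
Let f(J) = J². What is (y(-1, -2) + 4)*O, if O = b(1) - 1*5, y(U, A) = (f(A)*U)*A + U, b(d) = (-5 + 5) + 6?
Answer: 11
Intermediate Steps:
b(d) = 6 (b(d) = 0 + 6 = 6)
y(U, A) = U + U*A³ (y(U, A) = (A²*U)*A + U = (U*A²)*A + U = U*A³ + U = U + U*A³)
O = 1 (O = 6 - 1*5 = 6 - 5 = 1)
(y(-1, -2) + 4)*O = (-(1 + (-2)³) + 4)*1 = (-(1 - 8) + 4)*1 = (-1*(-7) + 4)*1 = (7 + 4)*1 = 11*1 = 11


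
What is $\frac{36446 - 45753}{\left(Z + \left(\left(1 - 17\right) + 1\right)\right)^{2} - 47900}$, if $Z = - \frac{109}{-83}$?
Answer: $\frac{64115923}{328692604} \approx 0.19506$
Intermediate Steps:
$Z = \frac{109}{83}$ ($Z = \left(-109\right) \left(- \frac{1}{83}\right) = \frac{109}{83} \approx 1.3133$)
$\frac{36446 - 45753}{\left(Z + \left(\left(1 - 17\right) + 1\right)\right)^{2} - 47900} = \frac{36446 - 45753}{\left(\frac{109}{83} + \left(\left(1 - 17\right) + 1\right)\right)^{2} - 47900} = - \frac{9307}{\left(\frac{109}{83} + \left(-16 + 1\right)\right)^{2} - 47900} = - \frac{9307}{\left(\frac{109}{83} - 15\right)^{2} - 47900} = - \frac{9307}{\left(- \frac{1136}{83}\right)^{2} - 47900} = - \frac{9307}{\frac{1290496}{6889} - 47900} = - \frac{9307}{- \frac{328692604}{6889}} = \left(-9307\right) \left(- \frac{6889}{328692604}\right) = \frac{64115923}{328692604}$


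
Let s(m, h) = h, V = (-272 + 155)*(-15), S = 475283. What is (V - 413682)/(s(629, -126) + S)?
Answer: -411927/475157 ≈ -0.86693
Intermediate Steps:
V = 1755 (V = -117*(-15) = 1755)
(V - 413682)/(s(629, -126) + S) = (1755 - 413682)/(-126 + 475283) = -411927/475157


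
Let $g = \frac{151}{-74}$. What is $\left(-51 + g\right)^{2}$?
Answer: $\frac{15405625}{5476} \approx 2813.3$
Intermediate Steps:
$g = - \frac{151}{74}$ ($g = 151 \left(- \frac{1}{74}\right) = - \frac{151}{74} \approx -2.0405$)
$\left(-51 + g\right)^{2} = \left(-51 - \frac{151}{74}\right)^{2} = \left(- \frac{3925}{74}\right)^{2} = \frac{15405625}{5476}$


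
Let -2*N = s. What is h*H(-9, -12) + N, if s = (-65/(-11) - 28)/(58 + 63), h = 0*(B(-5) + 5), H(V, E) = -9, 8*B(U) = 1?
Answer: 243/2662 ≈ 0.091285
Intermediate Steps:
B(U) = 1/8 (B(U) = (1/8)*1 = 1/8)
h = 0 (h = 0*(1/8 + 5) = 0*(41/8) = 0)
s = -243/1331 (s = (-65*(-1/11) - 28)/121 = (65/11 - 28)*(1/121) = -243/11*1/121 = -243/1331 ≈ -0.18257)
N = 243/2662 (N = -1/2*(-243/1331) = 243/2662 ≈ 0.091285)
h*H(-9, -12) + N = 0*(-9) + 243/2662 = 0 + 243/2662 = 243/2662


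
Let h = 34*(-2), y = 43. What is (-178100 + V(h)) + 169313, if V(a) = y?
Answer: -8744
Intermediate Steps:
h = -68
V(a) = 43
(-178100 + V(h)) + 169313 = (-178100 + 43) + 169313 = -178057 + 169313 = -8744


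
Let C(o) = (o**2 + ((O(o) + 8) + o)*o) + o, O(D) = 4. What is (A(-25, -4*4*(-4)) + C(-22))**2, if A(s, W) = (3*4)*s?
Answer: 145924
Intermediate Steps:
C(o) = o + o**2 + o*(12 + o) (C(o) = (o**2 + ((4 + 8) + o)*o) + o = (o**2 + (12 + o)*o) + o = (o**2 + o*(12 + o)) + o = o + o**2 + o*(12 + o))
A(s, W) = 12*s
(A(-25, -4*4*(-4)) + C(-22))**2 = (12*(-25) - 22*(13 + 2*(-22)))**2 = (-300 - 22*(13 - 44))**2 = (-300 - 22*(-31))**2 = (-300 + 682)**2 = 382**2 = 145924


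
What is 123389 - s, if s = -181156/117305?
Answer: 14474327801/117305 ≈ 1.2339e+5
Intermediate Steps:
s = -181156/117305 (s = -181156*1/117305 = -181156/117305 ≈ -1.5443)
123389 - s = 123389 - 1*(-181156/117305) = 123389 + 181156/117305 = 14474327801/117305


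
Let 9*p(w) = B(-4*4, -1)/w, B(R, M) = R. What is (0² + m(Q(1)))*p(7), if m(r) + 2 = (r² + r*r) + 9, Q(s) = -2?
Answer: -80/21 ≈ -3.8095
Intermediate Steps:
m(r) = 7 + 2*r² (m(r) = -2 + ((r² + r*r) + 9) = -2 + ((r² + r²) + 9) = -2 + (2*r² + 9) = -2 + (9 + 2*r²) = 7 + 2*r²)
p(w) = -16/(9*w) (p(w) = ((-4*4)/w)/9 = (-16/w)/9 = -16/(9*w))
(0² + m(Q(1)))*p(7) = (0² + (7 + 2*(-2)²))*(-16/9/7) = (0 + (7 + 2*4))*(-16/9*⅐) = (0 + (7 + 8))*(-16/63) = (0 + 15)*(-16/63) = 15*(-16/63) = -80/21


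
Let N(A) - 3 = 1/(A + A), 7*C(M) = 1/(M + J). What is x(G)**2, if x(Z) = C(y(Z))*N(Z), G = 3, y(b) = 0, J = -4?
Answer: 361/28224 ≈ 0.012791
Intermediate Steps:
C(M) = 1/(7*(-4 + M)) (C(M) = 1/(7*(M - 4)) = 1/(7*(-4 + M)))
N(A) = 3 + 1/(2*A) (N(A) = 3 + 1/(A + A) = 3 + 1/(2*A))
x(Z) = -3/28 - 1/(56*Z) (x(Z) = (1/(7*(-4 + 0)))*(3 + 1/(2*Z)) = ((1/7)/(-4))*(3 + 1/(2*Z)) = ((1/7)*(-1/4))*(3 + 1/(2*Z)) = -(3 + 1/(2*Z))/28 = -3/28 - 1/(56*Z))
x(G)**2 = ((1/56)*(-1 - 6*3)/3)**2 = ((1/56)*(1/3)*(-1 - 18))**2 = ((1/56)*(1/3)*(-19))**2 = (-19/168)**2 = 361/28224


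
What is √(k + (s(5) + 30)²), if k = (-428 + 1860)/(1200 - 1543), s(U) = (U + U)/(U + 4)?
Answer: 2*√46856614/441 ≈ 31.044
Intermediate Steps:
s(U) = 2*U/(4 + U) (s(U) = (2*U)/(4 + U) = 2*U/(4 + U))
k = -1432/343 (k = 1432/(-343) = 1432*(-1/343) = -1432/343 ≈ -4.1749)
√(k + (s(5) + 30)²) = √(-1432/343 + (2*5/(4 + 5) + 30)²) = √(-1432/343 + (2*5/9 + 30)²) = √(-1432/343 + (2*5*(⅑) + 30)²) = √(-1432/343 + (10/9 + 30)²) = √(-1432/343 + (280/9)²) = √(-1432/343 + 78400/81) = √(26775208/27783) = 2*√46856614/441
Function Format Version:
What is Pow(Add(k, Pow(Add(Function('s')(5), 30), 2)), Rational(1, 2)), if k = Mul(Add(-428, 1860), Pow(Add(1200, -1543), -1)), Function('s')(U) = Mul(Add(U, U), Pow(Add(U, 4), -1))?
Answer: Mul(Rational(2, 441), Pow(46856614, Rational(1, 2))) ≈ 31.044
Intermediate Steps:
Function('s')(U) = Mul(2, U, Pow(Add(4, U), -1)) (Function('s')(U) = Mul(Mul(2, U), Pow(Add(4, U), -1)) = Mul(2, U, Pow(Add(4, U), -1)))
k = Rational(-1432, 343) (k = Mul(1432, Pow(-343, -1)) = Mul(1432, Rational(-1, 343)) = Rational(-1432, 343) ≈ -4.1749)
Pow(Add(k, Pow(Add(Function('s')(5), 30), 2)), Rational(1, 2)) = Pow(Add(Rational(-1432, 343), Pow(Add(Mul(2, 5, Pow(Add(4, 5), -1)), 30), 2)), Rational(1, 2)) = Pow(Add(Rational(-1432, 343), Pow(Add(Mul(2, 5, Pow(9, -1)), 30), 2)), Rational(1, 2)) = Pow(Add(Rational(-1432, 343), Pow(Add(Mul(2, 5, Rational(1, 9)), 30), 2)), Rational(1, 2)) = Pow(Add(Rational(-1432, 343), Pow(Add(Rational(10, 9), 30), 2)), Rational(1, 2)) = Pow(Add(Rational(-1432, 343), Pow(Rational(280, 9), 2)), Rational(1, 2)) = Pow(Add(Rational(-1432, 343), Rational(78400, 81)), Rational(1, 2)) = Pow(Rational(26775208, 27783), Rational(1, 2)) = Mul(Rational(2, 441), Pow(46856614, Rational(1, 2)))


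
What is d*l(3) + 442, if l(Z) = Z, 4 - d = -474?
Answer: 1876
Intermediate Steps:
d = 478 (d = 4 - 1*(-474) = 4 + 474 = 478)
d*l(3) + 442 = 478*3 + 442 = 1434 + 442 = 1876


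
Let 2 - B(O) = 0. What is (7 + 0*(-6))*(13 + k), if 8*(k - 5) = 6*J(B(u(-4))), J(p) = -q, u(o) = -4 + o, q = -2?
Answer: 273/2 ≈ 136.50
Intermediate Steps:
B(O) = 2 (B(O) = 2 - 1*0 = 2 + 0 = 2)
J(p) = 2 (J(p) = -1*(-2) = 2)
k = 13/2 (k = 5 + (6*2)/8 = 5 + (⅛)*12 = 5 + 3/2 = 13/2 ≈ 6.5000)
(7 + 0*(-6))*(13 + k) = (7 + 0*(-6))*(13 + 13/2) = (7 + 0)*(39/2) = 7*(39/2) = 273/2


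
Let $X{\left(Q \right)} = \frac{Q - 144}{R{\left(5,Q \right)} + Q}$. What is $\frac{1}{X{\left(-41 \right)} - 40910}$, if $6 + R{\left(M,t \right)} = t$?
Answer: $- \frac{88}{3599895} \approx -2.4445 \cdot 10^{-5}$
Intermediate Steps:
$R{\left(M,t \right)} = -6 + t$
$X{\left(Q \right)} = \frac{-144 + Q}{-6 + 2 Q}$ ($X{\left(Q \right)} = \frac{Q - 144}{\left(-6 + Q\right) + Q} = \frac{-144 + Q}{-6 + 2 Q}$)
$\frac{1}{X{\left(-41 \right)} - 40910} = \frac{1}{\frac{-144 - 41}{2 \left(-3 - 41\right)} - 40910} = \frac{1}{\frac{1}{2} \frac{1}{-44} \left(-185\right) - 40910} = \frac{1}{\frac{1}{2} \left(- \frac{1}{44}\right) \left(-185\right) - 40910} = \frac{1}{\frac{185}{88} - 40910} = \frac{1}{- \frac{3599895}{88}} = - \frac{88}{3599895}$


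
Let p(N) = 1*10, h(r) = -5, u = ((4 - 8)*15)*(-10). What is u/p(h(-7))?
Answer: 60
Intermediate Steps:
u = 600 (u = -4*15*(-10) = -60*(-10) = 600)
p(N) = 10
u/p(h(-7)) = 600/10 = 600*(⅒) = 60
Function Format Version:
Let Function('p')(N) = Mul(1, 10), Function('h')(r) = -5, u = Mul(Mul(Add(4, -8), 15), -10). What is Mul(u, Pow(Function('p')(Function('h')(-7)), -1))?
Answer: 60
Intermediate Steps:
u = 600 (u = Mul(Mul(-4, 15), -10) = Mul(-60, -10) = 600)
Function('p')(N) = 10
Mul(u, Pow(Function('p')(Function('h')(-7)), -1)) = Mul(600, Pow(10, -1)) = Mul(600, Rational(1, 10)) = 60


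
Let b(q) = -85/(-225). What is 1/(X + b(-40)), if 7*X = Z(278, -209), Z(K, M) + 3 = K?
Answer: 315/12494 ≈ 0.025212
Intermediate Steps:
Z(K, M) = -3 + K
X = 275/7 (X = (-3 + 278)/7 = (1/7)*275 = 275/7 ≈ 39.286)
b(q) = 17/45 (b(q) = -85*(-1/225) = 17/45)
1/(X + b(-40)) = 1/(275/7 + 17/45) = 1/(12494/315) = 315/12494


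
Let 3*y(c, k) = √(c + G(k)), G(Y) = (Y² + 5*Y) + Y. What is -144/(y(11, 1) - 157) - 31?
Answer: -741449/24647 + 144*√2/24647 ≈ -30.074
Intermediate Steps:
G(Y) = Y² + 6*Y
y(c, k) = √(c + k*(6 + k))/3
-144/(y(11, 1) - 157) - 31 = -144/(√(11 + 1*(6 + 1))/3 - 157) - 31 = -144/(√(11 + 1*7)/3 - 157) - 31 = -144/(√(11 + 7)/3 - 157) - 31 = -144/(√18/3 - 157) - 31 = -144/((3*√2)/3 - 157) - 31 = -144/(√2 - 157) - 31 = -144/(-157 + √2) - 31 = -31 - 144/(-157 + √2)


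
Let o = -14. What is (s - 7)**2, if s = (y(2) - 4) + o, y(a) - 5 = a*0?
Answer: 400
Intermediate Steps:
y(a) = 5 (y(a) = 5 + a*0 = 5 + 0 = 5)
s = -13 (s = (5 - 4) - 14 = 1 - 14 = -13)
(s - 7)**2 = (-13 - 7)**2 = (-20)**2 = 400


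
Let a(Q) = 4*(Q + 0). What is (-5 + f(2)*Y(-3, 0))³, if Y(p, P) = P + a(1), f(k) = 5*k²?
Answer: 421875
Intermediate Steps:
a(Q) = 4*Q
Y(p, P) = 4 + P (Y(p, P) = P + 4*1 = P + 4 = 4 + P)
(-5 + f(2)*Y(-3, 0))³ = (-5 + (5*2²)*(4 + 0))³ = (-5 + (5*4)*4)³ = (-5 + 20*4)³ = (-5 + 80)³ = 75³ = 421875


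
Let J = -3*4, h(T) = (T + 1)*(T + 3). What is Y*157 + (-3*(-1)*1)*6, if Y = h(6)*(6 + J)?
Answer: -59328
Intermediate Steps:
h(T) = (1 + T)*(3 + T)
J = -12
Y = -378 (Y = (3 + 6² + 4*6)*(6 - 12) = (3 + 36 + 24)*(-6) = 63*(-6) = -378)
Y*157 + (-3*(-1)*1)*6 = -378*157 + (-3*(-1)*1)*6 = -59346 + (3*1)*6 = -59346 + 3*6 = -59346 + 18 = -59328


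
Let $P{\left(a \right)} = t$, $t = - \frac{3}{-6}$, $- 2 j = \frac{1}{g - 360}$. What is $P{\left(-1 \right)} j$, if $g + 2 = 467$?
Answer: $- \frac{1}{420} \approx -0.002381$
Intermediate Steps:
$g = 465$ ($g = -2 + 467 = 465$)
$j = - \frac{1}{210}$ ($j = - \frac{1}{2 \left(465 - 360\right)} = - \frac{1}{2 \cdot 105} = \left(- \frac{1}{2}\right) \frac{1}{105} = - \frac{1}{210} \approx -0.0047619$)
$t = \frac{1}{2}$ ($t = \left(-3\right) \left(- \frac{1}{6}\right) = \frac{1}{2} \approx 0.5$)
$P{\left(a \right)} = \frac{1}{2}$
$P{\left(-1 \right)} j = \frac{1}{2} \left(- \frac{1}{210}\right) = - \frac{1}{420}$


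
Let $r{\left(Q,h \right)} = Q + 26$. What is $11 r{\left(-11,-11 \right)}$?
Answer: $165$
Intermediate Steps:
$r{\left(Q,h \right)} = 26 + Q$
$11 r{\left(-11,-11 \right)} = 11 \left(26 - 11\right) = 11 \cdot 15 = 165$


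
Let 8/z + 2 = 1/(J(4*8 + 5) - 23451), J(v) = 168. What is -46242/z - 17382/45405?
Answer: 1810549522793/156616980 ≈ 11560.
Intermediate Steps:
z = -186264/46567 (z = 8/(-2 + 1/(168 - 23451)) = 8/(-2 + 1/(-23283)) = 8/(-2 - 1/23283) = 8/(-46567/23283) = 8*(-23283/46567) = -186264/46567 ≈ -3.9999)
-46242/z - 17382/45405 = -46242/(-186264/46567) - 17382/45405 = -46242*(-46567/186264) - 17382*1/45405 = 119630623/10348 - 5794/15135 = 1810549522793/156616980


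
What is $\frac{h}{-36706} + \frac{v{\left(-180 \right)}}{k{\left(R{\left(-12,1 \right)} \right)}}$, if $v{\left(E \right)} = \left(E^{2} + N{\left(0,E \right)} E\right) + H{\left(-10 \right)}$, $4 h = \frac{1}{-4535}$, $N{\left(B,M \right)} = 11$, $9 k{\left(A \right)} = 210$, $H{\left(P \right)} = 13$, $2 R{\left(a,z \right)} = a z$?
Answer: $\frac{6079115064523}{4660927880} \approx 1304.3$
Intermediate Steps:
$R{\left(a,z \right)} = \frac{a z}{2}$
$k{\left(A \right)} = \frac{70}{3}$ ($k{\left(A \right)} = \frac{1}{9} \cdot 210 = \frac{70}{3}$)
$h = - \frac{1}{18140}$ ($h = \frac{1}{4 \left(-4535\right)} = \frac{1}{4} \left(- \frac{1}{4535}\right) = - \frac{1}{18140} \approx -5.5127 \cdot 10^{-5}$)
$v{\left(E \right)} = 13 + E^{2} + 11 E$ ($v{\left(E \right)} = \left(E^{2} + 11 E\right) + 13 = 13 + E^{2} + 11 E$)
$\frac{h}{-36706} + \frac{v{\left(-180 \right)}}{k{\left(R{\left(-12,1 \right)} \right)}} = - \frac{1}{18140 \left(-36706\right)} + \frac{13 + \left(-180\right)^{2} + 11 \left(-180\right)}{\frac{70}{3}} = \left(- \frac{1}{18140}\right) \left(- \frac{1}{36706}\right) + \left(13 + 32400 - 1980\right) \frac{3}{70} = \frac{1}{665846840} + 30433 \cdot \frac{3}{70} = \frac{1}{665846840} + \frac{91299}{70} = \frac{6079115064523}{4660927880}$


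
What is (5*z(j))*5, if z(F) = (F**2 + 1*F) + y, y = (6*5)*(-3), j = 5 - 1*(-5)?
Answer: 500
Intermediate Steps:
j = 10 (j = 5 + 5 = 10)
y = -90 (y = 30*(-3) = -90)
z(F) = -90 + F + F**2 (z(F) = (F**2 + 1*F) - 90 = (F**2 + F) - 90 = (F + F**2) - 90 = -90 + F + F**2)
(5*z(j))*5 = (5*(-90 + 10 + 10**2))*5 = (5*(-90 + 10 + 100))*5 = (5*20)*5 = 100*5 = 500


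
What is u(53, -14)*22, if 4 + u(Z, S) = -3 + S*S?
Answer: 4158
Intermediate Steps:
u(Z, S) = -7 + S² (u(Z, S) = -4 + (-3 + S*S) = -4 + (-3 + S²) = -7 + S²)
u(53, -14)*22 = (-7 + (-14)²)*22 = (-7 + 196)*22 = 189*22 = 4158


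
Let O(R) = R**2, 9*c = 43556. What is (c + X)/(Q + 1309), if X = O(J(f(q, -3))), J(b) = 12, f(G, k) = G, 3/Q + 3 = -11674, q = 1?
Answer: 261868402/68783355 ≈ 3.8071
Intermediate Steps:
Q = -3/11677 (Q = 3/(-3 - 11674) = 3/(-11677) = 3*(-1/11677) = -3/11677 ≈ -0.00025692)
c = 43556/9 (c = (1/9)*43556 = 43556/9 ≈ 4839.6)
X = 144 (X = 12**2 = 144)
(c + X)/(Q + 1309) = (43556/9 + 144)/(-3/11677 + 1309) = 44852/(9*(15285190/11677)) = (44852/9)*(11677/15285190) = 261868402/68783355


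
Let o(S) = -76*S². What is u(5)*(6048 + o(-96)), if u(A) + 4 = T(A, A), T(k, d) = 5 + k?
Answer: -4166208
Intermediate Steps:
u(A) = 1 + A (u(A) = -4 + (5 + A) = 1 + A)
u(5)*(6048 + o(-96)) = (1 + 5)*(6048 - 76*(-96)²) = 6*(6048 - 76*9216) = 6*(6048 - 700416) = 6*(-694368) = -4166208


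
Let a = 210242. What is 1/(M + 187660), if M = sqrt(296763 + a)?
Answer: 37532/7043153719 - sqrt(507005)/35215768595 ≈ 5.3086e-6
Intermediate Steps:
M = sqrt(507005) (M = sqrt(296763 + 210242) = sqrt(507005) ≈ 712.04)
1/(M + 187660) = 1/(sqrt(507005) + 187660) = 1/(187660 + sqrt(507005))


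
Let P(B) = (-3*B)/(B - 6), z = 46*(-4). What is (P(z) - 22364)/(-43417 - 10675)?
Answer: 531214/1284685 ≈ 0.41350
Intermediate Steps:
z = -184
P(B) = -3*B/(-6 + B) (P(B) = (-3*B)/(-6 + B) = -3*B/(-6 + B))
(P(z) - 22364)/(-43417 - 10675) = (-3*(-184)/(-6 - 184) - 22364)/(-43417 - 10675) = (-3*(-184)/(-190) - 22364)/(-54092) = (-3*(-184)*(-1/190) - 22364)*(-1/54092) = (-276/95 - 22364)*(-1/54092) = -2124856/95*(-1/54092) = 531214/1284685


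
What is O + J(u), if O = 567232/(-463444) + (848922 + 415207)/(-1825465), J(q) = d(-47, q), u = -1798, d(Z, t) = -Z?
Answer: 9535180626366/211500200365 ≈ 45.084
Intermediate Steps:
J(q) = 47 (J(q) = -1*(-47) = 47)
O = -405328790789/211500200365 (O = 567232*(-1/463444) + 1264129*(-1/1825465) = -141808/115861 - 1264129/1825465 = -405328790789/211500200365 ≈ -1.9164)
O + J(u) = -405328790789/211500200365 + 47 = 9535180626366/211500200365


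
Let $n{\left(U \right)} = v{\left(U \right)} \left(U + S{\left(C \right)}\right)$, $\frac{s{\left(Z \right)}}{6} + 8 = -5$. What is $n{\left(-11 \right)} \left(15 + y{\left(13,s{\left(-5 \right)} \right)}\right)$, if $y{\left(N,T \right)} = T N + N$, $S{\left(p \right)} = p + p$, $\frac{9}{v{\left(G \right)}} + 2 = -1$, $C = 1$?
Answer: $-26622$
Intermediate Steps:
$v{\left(G \right)} = -3$ ($v{\left(G \right)} = \frac{9}{-2 - 1} = \frac{9}{-3} = 9 \left(- \frac{1}{3}\right) = -3$)
$s{\left(Z \right)} = -78$ ($s{\left(Z \right)} = -48 + 6 \left(-5\right) = -48 - 30 = -78$)
$S{\left(p \right)} = 2 p$
$y{\left(N,T \right)} = N + N T$ ($y{\left(N,T \right)} = N T + N = N + N T$)
$n{\left(U \right)} = -6 - 3 U$ ($n{\left(U \right)} = - 3 \left(U + 2 \cdot 1\right) = - 3 \left(U + 2\right) = - 3 \left(2 + U\right) = -6 - 3 U$)
$n{\left(-11 \right)} \left(15 + y{\left(13,s{\left(-5 \right)} \right)}\right) = \left(-6 - -33\right) \left(15 + 13 \left(1 - 78\right)\right) = \left(-6 + 33\right) \left(15 + 13 \left(-77\right)\right) = 27 \left(15 - 1001\right) = 27 \left(-986\right) = -26622$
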